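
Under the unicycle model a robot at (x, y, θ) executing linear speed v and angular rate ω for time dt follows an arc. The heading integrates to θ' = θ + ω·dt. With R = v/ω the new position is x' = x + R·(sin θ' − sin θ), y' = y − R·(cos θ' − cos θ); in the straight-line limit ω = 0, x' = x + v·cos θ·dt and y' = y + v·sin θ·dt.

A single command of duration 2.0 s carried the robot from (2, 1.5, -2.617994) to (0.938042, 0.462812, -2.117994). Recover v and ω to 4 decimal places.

Δθ = -2.117994 − -2.617994 = 0.500000
ω = Δθ/dt = 0.500000/2.0 = 0.2500
R = Δx/(sin θ' − sin θ) = 3.0000
v = R·ω = 3.0000·0.2500 = 0.7500

v = 0.7500, ω = 0.2500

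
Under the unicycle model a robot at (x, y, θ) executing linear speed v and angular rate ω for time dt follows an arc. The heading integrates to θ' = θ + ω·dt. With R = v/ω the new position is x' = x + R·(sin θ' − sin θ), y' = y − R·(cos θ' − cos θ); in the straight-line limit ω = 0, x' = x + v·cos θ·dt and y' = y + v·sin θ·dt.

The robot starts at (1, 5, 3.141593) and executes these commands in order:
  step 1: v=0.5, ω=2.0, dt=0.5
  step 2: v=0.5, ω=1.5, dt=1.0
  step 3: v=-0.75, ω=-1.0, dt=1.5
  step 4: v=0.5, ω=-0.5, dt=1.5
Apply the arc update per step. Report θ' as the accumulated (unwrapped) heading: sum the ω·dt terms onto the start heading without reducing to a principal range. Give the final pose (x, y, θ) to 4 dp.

(0.0943, 5.0154, 3.3916)

step 1: θ'=4.1416 (R=0.2500) → pose (0.7896, 4.8851, 4.1416)
step 2: θ'=5.6416 (R=0.3333) → pose (0.8706, 4.4379, 5.6416)
step 3: θ'=4.1416 (R=0.7500) → pose (0.6884, 5.4440, 4.1416)
step 4: θ'=3.3916 (R=-1.0000) → pose (0.0943, 5.0154, 3.3916)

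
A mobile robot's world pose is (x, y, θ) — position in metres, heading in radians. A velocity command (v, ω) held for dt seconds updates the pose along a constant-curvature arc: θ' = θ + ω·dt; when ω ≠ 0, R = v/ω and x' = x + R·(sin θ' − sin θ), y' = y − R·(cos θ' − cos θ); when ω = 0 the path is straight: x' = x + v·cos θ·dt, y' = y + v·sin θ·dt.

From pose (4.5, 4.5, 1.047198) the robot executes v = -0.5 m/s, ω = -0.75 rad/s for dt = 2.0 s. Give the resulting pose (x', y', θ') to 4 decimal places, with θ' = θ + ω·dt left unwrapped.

(3.6310, 4.2338, -0.4528)

θ' = 1.0472 + -0.75·2.0 = -0.4528
R = v/ω = -0.5/-0.75 = 0.6667
x' = 4.5 + 0.6667·(sin -0.4528 − sin 1.0472) = 3.6310
y' = 4.5 − 0.6667·(cos -0.4528 − cos 1.0472) = 4.2338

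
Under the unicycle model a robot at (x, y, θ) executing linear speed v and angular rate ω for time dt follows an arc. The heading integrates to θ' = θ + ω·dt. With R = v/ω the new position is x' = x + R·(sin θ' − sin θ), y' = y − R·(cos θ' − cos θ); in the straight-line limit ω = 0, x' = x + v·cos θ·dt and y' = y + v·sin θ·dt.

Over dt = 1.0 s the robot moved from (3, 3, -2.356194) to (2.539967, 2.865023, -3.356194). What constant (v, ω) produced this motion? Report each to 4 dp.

v = 0.5000, ω = -1.0000

Δθ = -3.356194 − -2.356194 = -1.000000
ω = Δθ/dt = -1.000000/1.0 = -1.0000
R = Δx/(sin θ' − sin θ) = -0.5000
v = R·ω = -0.5000·-1.0000 = 0.5000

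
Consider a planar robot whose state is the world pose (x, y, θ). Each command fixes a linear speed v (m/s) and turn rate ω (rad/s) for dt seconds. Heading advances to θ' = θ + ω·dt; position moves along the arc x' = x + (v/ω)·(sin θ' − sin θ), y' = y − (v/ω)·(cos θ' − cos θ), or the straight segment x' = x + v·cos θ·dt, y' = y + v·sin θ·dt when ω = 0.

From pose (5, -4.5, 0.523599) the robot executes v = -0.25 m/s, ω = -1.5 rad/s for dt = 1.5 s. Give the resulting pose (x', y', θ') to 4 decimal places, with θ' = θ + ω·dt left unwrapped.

θ' = 0.5236 + -1.5·1.5 = -1.7264
R = v/ω = -0.25/-1.5 = 0.1667
x' = 5 + 0.1667·(sin -1.7264 − sin 0.5236) = 4.7520
y' = -4.5 − 0.1667·(cos -1.7264 − cos 0.5236) = -4.3298

(4.7520, -4.3298, -1.7264)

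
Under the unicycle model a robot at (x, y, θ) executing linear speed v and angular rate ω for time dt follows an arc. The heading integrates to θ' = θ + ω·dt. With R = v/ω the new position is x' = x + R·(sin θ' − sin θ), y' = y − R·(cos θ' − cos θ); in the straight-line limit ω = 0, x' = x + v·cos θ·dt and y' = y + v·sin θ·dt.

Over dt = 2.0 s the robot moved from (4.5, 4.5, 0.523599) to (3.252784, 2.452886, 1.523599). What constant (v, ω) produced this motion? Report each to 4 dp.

v = -1.2500, ω = 0.5000

Δθ = 1.523599 − 0.523599 = 1.000000
ω = Δθ/dt = 1.000000/2.0 = 0.5000
R = −Δy/(cos θ' − cos θ) = -2.5000
v = R·ω = -2.5000·0.5000 = -1.2500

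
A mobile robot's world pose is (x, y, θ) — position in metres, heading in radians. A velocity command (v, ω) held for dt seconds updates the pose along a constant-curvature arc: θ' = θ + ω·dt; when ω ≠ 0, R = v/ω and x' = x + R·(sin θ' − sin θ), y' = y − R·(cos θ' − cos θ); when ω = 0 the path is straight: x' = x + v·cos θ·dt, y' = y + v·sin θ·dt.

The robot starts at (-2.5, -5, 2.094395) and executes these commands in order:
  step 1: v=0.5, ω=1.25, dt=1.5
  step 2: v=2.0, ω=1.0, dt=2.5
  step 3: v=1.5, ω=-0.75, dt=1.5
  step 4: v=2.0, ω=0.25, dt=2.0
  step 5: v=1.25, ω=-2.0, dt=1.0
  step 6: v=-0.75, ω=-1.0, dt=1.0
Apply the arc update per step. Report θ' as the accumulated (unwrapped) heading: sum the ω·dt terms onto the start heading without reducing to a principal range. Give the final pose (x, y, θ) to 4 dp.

step 1: θ'=3.9694 (R=0.4000) → pose (-3.1410, -4.9294, 3.9694)
step 2: θ'=6.4694 (R=2.0000) → pose (-1.2978, -8.2478, 6.4694)
step 3: θ'=5.3444 (R=-2.0000) → pose (0.6861, -9.0317, 5.3444)
step 4: θ'=5.8444 (R=8.0000) → pose (3.7421, -11.5477, 5.8444)
step 5: θ'=3.8444 (R=-0.6250) → pose (3.8806, -12.5904, 3.8444)
step 6: θ'=2.8444 (R=0.7500) → pose (4.5850, -12.4456, 2.8444)

(4.5850, -12.4456, 2.8444)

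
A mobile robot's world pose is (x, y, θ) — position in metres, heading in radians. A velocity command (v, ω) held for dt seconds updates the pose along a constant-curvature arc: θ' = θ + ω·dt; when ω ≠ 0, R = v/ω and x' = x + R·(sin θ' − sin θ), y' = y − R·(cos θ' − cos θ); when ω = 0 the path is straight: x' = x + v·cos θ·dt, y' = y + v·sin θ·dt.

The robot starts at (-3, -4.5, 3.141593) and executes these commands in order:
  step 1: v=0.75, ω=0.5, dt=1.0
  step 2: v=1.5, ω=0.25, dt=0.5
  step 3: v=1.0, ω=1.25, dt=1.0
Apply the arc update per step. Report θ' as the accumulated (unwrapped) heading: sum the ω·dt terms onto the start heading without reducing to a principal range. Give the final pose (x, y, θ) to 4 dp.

step 1: θ'=3.6416 (R=1.5000) → pose (-3.7191, -4.6836, 3.6416)
step 2: θ'=3.7666 (R=6.0000) → pose (-4.3532, -5.0833, 3.7666)
step 3: θ'=5.0166 (R=0.8000) → pose (-4.6484, -5.9717, 5.0166)

(-4.6484, -5.9717, 5.0166)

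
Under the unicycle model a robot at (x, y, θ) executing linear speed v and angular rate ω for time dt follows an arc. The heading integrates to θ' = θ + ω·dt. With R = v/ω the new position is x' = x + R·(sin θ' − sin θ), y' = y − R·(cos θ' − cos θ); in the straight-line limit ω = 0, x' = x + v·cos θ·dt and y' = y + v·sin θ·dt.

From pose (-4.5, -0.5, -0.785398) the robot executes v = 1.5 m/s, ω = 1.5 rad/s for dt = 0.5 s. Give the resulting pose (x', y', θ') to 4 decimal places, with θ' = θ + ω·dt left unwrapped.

θ' = -0.7854 + 1.5·0.5 = -0.0354
R = v/ω = 1.5/1.5 = 1.0000
x' = -4.5 + 1.0000·(sin -0.0354 − sin -0.7854) = -3.8283
y' = -0.5 − 1.0000·(cos -0.0354 − cos -0.7854) = -0.7923

(-3.8283, -0.7923, -0.0354)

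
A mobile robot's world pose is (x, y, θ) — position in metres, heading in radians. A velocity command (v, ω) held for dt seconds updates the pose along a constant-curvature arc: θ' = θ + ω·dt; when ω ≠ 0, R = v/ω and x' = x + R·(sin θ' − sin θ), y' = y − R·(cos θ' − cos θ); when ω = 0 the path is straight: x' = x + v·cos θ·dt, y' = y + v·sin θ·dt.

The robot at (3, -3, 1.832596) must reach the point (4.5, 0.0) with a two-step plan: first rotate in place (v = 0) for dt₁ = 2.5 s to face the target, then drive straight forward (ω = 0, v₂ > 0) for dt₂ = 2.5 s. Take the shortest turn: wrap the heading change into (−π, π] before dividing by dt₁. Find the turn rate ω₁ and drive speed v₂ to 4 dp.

ω₁ = -0.2902, v₂ = 1.3416

heading to target = atan2(0−-3, 4.5−3) = 1.1071
Δθ = wrap(1.1071 − 1.8326) = -0.7254; ω₁ = Δθ/dt₁ = -0.2902
distance = √((4.5−3)² + (0−-3)²) = 3.3541; v₂ = distance/dt₂ = 1.3416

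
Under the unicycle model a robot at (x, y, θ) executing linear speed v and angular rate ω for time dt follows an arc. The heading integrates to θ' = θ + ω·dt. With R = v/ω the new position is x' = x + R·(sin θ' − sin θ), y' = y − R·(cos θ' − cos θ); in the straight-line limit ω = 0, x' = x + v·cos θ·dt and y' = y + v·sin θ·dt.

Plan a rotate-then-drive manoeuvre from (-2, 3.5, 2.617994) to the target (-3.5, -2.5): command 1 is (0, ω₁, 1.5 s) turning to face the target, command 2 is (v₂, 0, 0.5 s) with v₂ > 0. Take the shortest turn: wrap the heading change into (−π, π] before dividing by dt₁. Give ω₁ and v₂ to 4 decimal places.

heading to target = atan2(-2.5−3.5, -3.5−-2) = -1.8158
Δθ = wrap(-1.8158 − 2.6180) = 1.8494; ω₁ = Δθ/dt₁ = 1.2329
distance = √((-3.5−-2)² + (-2.5−3.5)²) = 6.1847; v₂ = distance/dt₂ = 12.3693

ω₁ = 1.2329, v₂ = 12.3693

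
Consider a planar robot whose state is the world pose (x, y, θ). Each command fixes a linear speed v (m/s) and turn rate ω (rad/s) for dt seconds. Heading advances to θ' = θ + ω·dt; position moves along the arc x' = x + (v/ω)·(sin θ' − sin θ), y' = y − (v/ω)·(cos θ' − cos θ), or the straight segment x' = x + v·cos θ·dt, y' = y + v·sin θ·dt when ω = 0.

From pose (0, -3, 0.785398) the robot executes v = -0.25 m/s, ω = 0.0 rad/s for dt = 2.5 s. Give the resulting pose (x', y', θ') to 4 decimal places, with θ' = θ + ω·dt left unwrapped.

θ' = 0.7854 + 0.0·2.5 = 0.7854
ω = 0 → straight: x' = 0 + -0.25·cos(0.7854)·2.5 = -0.4419
y' = -3 + -0.25·sin(0.7854)·2.5 = -3.4419

(-0.4419, -3.4419, 0.7854)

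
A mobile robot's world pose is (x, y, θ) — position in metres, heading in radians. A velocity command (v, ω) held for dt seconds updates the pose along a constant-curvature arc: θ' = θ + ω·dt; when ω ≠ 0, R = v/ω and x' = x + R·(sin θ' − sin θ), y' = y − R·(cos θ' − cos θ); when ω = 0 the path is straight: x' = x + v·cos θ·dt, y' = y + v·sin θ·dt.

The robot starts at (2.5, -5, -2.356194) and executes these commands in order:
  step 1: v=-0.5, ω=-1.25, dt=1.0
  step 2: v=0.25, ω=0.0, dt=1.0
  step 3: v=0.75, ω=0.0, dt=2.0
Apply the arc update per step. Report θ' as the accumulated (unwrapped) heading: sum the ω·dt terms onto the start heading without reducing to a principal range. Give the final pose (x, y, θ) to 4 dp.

(1.3976, -4.1411, -3.6062)

step 1: θ'=-3.6062 (R=0.4000) → pose (2.9621, -4.9252, -3.6062)
step 2: θ'=-3.6062 (straight) → pose (2.7386, -4.8132, -3.6062)
step 3: θ'=-3.6062 (straight) → pose (1.3976, -4.1411, -3.6062)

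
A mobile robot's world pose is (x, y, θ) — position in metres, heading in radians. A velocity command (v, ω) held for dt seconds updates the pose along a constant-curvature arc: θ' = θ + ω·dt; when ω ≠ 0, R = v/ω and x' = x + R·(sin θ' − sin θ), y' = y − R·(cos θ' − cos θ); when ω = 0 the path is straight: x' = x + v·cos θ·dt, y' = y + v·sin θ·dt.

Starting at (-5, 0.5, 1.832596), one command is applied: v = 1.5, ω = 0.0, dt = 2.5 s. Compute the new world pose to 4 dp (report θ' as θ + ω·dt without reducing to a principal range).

θ' = 1.8326 + 0.0·2.5 = 1.8326
ω = 0 → straight: x' = -5 + 1.5·cos(1.8326)·2.5 = -5.9706
y' = 0.5 + 1.5·sin(1.8326)·2.5 = 4.1222

(-5.9706, 4.1222, 1.8326)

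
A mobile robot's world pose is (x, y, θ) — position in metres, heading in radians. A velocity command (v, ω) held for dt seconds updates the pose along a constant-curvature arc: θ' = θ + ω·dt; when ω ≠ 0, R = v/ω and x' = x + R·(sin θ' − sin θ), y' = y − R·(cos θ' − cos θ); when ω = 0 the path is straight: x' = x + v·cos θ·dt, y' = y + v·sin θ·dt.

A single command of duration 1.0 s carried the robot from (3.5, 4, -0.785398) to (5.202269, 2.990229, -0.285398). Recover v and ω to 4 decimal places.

v = 2.0000, ω = 0.5000

Δθ = -0.285398 − -0.785398 = 0.500000
ω = Δθ/dt = 0.500000/1.0 = 0.5000
R = Δx/(sin θ' − sin θ) = 4.0000
v = R·ω = 4.0000·0.5000 = 2.0000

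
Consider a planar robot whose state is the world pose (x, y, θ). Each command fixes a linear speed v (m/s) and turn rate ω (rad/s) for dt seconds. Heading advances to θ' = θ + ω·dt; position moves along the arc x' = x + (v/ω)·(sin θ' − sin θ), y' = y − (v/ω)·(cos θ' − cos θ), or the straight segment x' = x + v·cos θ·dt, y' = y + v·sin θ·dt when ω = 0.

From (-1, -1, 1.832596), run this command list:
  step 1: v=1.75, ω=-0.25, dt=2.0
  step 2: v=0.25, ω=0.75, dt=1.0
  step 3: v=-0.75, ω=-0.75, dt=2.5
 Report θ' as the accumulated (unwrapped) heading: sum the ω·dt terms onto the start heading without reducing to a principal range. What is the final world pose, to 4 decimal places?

step 1: θ'=1.3326 (R=-7.0000) → pose (-1.0409, 2.4634, 1.3326)
step 2: θ'=2.0826 (R=0.3333) → pose (-1.0742, 2.7053, 2.0826)
step 3: θ'=0.2076 (R=1.0000) → pose (-1.7399, 1.2370, 0.2076)

(-1.7399, 1.2370, 0.2076)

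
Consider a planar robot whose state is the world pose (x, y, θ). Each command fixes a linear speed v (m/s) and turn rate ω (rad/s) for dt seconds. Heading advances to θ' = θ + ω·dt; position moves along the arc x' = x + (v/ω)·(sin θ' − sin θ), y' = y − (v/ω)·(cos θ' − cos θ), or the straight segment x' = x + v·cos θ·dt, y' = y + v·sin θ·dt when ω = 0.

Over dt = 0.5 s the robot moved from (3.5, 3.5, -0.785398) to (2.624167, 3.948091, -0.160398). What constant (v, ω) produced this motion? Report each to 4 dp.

Δθ = -0.160398 − -0.785398 = 0.625000
ω = Δθ/dt = 0.625000/0.5 = 1.2500
R = Δx/(sin θ' − sin θ) = -1.6000
v = R·ω = -1.6000·1.2500 = -2.0000

v = -2.0000, ω = 1.2500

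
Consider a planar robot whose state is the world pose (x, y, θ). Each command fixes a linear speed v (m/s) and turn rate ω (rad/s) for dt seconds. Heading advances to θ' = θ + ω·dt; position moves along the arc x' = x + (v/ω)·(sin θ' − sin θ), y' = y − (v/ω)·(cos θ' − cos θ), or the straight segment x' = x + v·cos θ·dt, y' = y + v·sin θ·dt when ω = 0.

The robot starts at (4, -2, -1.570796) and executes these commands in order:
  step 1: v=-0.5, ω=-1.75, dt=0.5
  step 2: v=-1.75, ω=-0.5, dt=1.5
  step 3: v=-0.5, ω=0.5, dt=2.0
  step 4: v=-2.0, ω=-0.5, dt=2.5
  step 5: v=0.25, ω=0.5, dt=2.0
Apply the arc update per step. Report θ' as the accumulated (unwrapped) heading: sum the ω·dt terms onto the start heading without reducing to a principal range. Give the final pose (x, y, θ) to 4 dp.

(11.3725, 0.8239, -2.4458)

step 1: θ'=-2.4458 (R=0.2857) → pose (4.1026, -1.7807, -2.4458)
step 2: θ'=-3.1958 (R=3.5000) → pose (6.5357, -0.9722, -3.1958)
step 3: θ'=-2.1958 (R=-1.0000) → pose (7.4008, -0.5588, -2.1958)
step 4: θ'=-3.4458 (R=4.0000) → pose (11.8428, 0.9171, -3.4458)
step 5: θ'=-2.4458 (R=0.5000) → pose (11.3725, 0.8239, -2.4458)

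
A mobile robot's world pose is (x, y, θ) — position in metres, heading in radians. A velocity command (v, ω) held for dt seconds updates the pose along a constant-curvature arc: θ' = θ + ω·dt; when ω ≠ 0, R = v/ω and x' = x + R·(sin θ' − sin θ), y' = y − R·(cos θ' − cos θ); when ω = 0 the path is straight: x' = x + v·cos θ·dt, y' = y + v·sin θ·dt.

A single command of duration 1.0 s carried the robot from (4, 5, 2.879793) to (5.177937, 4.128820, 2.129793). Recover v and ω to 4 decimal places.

v = -1.5000, ω = -0.7500

Δθ = 2.129793 − 2.879793 = -0.750000
ω = Δθ/dt = -0.750000/1.0 = -0.7500
R = Δx/(sin θ' − sin θ) = 2.0000
v = R·ω = 2.0000·-0.7500 = -1.5000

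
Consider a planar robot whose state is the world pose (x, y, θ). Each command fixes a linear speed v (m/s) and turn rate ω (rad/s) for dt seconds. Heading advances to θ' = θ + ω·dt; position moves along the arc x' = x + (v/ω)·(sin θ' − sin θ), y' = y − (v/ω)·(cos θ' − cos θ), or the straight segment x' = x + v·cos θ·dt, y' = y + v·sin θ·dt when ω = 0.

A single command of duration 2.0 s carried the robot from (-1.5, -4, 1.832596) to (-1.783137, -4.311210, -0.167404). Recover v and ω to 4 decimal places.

v = -0.2500, ω = -1.0000

Δθ = -0.167404 − 1.832596 = -2.000000
ω = Δθ/dt = -2.000000/2.0 = -1.0000
R = −Δy/(cos θ' − cos θ) = 0.2500
v = R·ω = 0.2500·-1.0000 = -0.2500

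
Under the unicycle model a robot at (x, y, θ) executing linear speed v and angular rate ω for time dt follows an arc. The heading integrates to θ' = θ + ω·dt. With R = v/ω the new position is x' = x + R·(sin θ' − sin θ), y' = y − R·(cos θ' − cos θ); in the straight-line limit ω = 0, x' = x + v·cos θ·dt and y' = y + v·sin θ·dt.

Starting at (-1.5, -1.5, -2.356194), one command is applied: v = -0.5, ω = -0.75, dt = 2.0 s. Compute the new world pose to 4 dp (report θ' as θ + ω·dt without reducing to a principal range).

θ' = -2.3562 + -0.75·2.0 = -3.8562
R = v/ω = -0.5/-0.75 = 0.6667
x' = -1.5 + 0.6667·(sin -3.8562 − sin -2.3562) = -0.5917
y' = -1.5 − 0.6667·(cos -3.8562 − cos -2.3562) = -1.4678

(-0.5917, -1.4678, -3.8562)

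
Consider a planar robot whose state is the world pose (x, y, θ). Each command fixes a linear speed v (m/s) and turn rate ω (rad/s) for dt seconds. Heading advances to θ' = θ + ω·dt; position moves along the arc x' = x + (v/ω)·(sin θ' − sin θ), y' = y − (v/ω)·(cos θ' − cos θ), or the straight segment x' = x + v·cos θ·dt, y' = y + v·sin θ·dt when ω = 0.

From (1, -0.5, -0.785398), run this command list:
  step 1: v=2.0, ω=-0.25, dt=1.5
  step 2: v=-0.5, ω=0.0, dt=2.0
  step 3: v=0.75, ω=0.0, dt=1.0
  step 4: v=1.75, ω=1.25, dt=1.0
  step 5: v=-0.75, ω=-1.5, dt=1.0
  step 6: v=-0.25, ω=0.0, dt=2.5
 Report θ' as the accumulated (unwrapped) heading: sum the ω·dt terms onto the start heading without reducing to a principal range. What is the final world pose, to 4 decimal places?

step 1: θ'=-1.1604 (R=-8.0000) → pose (2.6788, -2.9651, -1.1604)
step 2: θ'=-1.1604 (straight) → pose (2.2799, -2.0481, -1.1604)
step 3: θ'=-1.1604 (straight) → pose (2.5791, -2.7358, -1.1604)
step 4: θ'=0.0896 (R=1.4000) → pose (3.9881, -3.5716, 0.0896)
step 5: θ'=-1.4104 (R=0.5000) → pose (3.4498, -3.1535, -1.4104)
step 6: θ'=-1.4104 (straight) → pose (3.3500, -2.5365, -1.4104)

(3.3500, -2.5365, -1.4104)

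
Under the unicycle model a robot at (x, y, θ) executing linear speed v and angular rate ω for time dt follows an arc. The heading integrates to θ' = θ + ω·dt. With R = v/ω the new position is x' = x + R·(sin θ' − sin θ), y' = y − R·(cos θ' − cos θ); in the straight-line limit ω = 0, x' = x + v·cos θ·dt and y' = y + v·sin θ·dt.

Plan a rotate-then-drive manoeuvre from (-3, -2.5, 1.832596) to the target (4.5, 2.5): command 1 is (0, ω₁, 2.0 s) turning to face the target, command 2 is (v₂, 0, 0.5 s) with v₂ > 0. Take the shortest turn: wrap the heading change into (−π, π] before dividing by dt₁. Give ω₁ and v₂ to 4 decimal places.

heading to target = atan2(2.5−-2.5, 4.5−-3) = 0.5880
Δθ = wrap(0.5880 − 1.8326) = -1.2446; ω₁ = Δθ/dt₁ = -0.6223
distance = √((4.5−-3)² + (2.5−-2.5)²) = 9.0139; v₂ = distance/dt₂ = 18.0278

ω₁ = -0.6223, v₂ = 18.0278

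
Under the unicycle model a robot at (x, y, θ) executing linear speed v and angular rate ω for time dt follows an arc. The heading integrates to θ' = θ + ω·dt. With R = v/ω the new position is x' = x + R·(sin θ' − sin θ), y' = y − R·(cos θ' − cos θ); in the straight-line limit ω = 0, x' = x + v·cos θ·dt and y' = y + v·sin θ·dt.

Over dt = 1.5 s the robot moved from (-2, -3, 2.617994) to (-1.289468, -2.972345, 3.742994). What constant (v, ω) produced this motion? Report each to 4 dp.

Δθ = 3.742994 − 2.617994 = 1.125000
ω = Δθ/dt = 1.125000/1.5 = 0.7500
R = Δx/(sin θ' − sin θ) = -0.6667
v = R·ω = -0.6667·0.7500 = -0.5000

v = -0.5000, ω = 0.7500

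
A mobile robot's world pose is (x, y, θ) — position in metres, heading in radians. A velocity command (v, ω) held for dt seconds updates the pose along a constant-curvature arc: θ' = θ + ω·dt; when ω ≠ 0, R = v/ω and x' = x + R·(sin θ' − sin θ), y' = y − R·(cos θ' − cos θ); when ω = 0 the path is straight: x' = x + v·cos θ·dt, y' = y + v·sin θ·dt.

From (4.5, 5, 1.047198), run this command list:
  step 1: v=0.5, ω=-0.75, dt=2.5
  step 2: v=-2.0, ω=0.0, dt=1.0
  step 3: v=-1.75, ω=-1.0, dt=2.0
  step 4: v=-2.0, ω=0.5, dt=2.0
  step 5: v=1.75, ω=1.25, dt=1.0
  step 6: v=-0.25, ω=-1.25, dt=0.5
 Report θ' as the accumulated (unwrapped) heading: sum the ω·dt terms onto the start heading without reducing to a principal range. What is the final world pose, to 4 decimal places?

(8.1099, 10.7939, -1.2028)

step 1: θ'=-0.8278 (R=-0.6667) → pose (5.5683, 5.1177, -0.8278)
step 2: θ'=-0.8278 (straight) → pose (4.2153, 6.5906, -0.8278)
step 3: θ'=-2.8278 (R=1.7500) → pose (4.9639, 9.4390, -2.8278)
step 4: θ'=-1.8278 (R=-4.0000) → pose (7.5979, 12.2269, -1.8278)
step 5: θ'=-0.5778 (R=1.4000) → pose (8.1873, 10.6983, -0.5778)
step 6: θ'=-1.2028 (R=0.2000) → pose (8.1099, 10.7939, -1.2028)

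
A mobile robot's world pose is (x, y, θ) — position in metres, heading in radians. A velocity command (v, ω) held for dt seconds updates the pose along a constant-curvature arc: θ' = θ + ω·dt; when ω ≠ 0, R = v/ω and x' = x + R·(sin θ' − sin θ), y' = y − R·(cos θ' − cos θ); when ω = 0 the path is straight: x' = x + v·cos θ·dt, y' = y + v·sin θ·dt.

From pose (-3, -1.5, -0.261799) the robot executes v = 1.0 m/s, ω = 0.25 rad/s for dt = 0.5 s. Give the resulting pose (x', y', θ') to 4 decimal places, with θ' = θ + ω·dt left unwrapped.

(-2.5102, -1.5989, -0.1368)

θ' = -0.2618 + 0.25·0.5 = -0.1368
R = v/ω = 1.0/0.25 = 4.0000
x' = -3 + 4.0000·(sin -0.1368 − sin -0.2618) = -2.5102
y' = -1.5 − 4.0000·(cos -0.1368 − cos -0.2618) = -1.5989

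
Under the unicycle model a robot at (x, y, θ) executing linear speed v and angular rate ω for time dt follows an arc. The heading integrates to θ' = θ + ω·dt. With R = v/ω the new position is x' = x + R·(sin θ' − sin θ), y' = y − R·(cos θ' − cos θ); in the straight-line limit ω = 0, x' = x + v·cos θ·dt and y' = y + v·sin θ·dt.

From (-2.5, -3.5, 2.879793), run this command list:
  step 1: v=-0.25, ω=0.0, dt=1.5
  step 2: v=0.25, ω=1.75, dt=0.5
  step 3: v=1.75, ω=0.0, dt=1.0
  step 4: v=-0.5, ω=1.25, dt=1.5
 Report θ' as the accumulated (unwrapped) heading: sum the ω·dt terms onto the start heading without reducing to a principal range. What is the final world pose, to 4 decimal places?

step 1: θ'=2.8798 (straight) → pose (-2.1378, -3.5971, 2.8798)
step 2: θ'=3.7548 (R=0.1429) → pose (-2.2570, -3.6182, 3.7548)
step 3: θ'=3.7548 (straight) → pose (-3.6881, -4.6253, 3.7548)
step 4: θ'=5.6298 (R=-0.4000) → pose (-3.6752, -3.9806, 5.6298)

(-3.6752, -3.9806, 5.6298)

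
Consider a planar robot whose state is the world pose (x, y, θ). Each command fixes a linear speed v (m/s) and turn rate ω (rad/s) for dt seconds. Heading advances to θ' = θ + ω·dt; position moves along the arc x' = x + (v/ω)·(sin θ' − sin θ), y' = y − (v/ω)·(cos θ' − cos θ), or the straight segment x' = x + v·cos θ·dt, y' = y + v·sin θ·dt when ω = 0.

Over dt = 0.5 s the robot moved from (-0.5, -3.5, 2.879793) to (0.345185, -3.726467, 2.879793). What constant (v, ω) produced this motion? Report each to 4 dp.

Δθ = 2.879793 − 2.879793 = 0.000000
ω = Δθ/dt = 0.000000/0.5 = 0.0000
ω = 0 → v = (Δx·cos θ + Δy·sin θ)/dt = -1.7500

v = -1.7500, ω = 0.0000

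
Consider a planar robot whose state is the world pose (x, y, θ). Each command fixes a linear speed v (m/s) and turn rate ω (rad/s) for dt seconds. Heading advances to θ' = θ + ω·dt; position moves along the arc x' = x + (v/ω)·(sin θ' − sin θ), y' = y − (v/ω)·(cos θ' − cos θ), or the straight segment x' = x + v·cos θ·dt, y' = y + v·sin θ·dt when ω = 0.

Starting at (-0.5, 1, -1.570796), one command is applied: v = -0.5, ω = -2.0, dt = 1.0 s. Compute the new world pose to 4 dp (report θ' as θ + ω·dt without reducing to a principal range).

(-0.1460, 1.2273, -3.5708)

θ' = -1.5708 + -2.0·1.0 = -3.5708
R = v/ω = -0.5/-2.0 = 0.2500
x' = -0.5 + 0.2500·(sin -3.5708 − sin -1.5708) = -0.1460
y' = 1 − 0.2500·(cos -3.5708 − cos -1.5708) = 1.2273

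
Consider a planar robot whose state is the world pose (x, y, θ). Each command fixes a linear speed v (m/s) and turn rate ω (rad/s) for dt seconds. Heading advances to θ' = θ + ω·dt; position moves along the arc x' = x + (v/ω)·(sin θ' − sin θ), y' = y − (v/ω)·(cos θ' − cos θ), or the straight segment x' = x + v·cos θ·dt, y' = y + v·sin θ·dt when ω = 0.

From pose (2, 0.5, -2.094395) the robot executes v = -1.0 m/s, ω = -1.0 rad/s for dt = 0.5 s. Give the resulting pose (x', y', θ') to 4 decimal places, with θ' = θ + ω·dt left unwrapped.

(2.3457, 0.8540, -2.5944)

θ' = -2.0944 + -1.0·0.5 = -2.5944
R = v/ω = -1.0/-1.0 = 1.0000
x' = 2 + 1.0000·(sin -2.5944 − sin -2.0944) = 2.3457
y' = 0.5 − 1.0000·(cos -2.5944 − cos -2.0944) = 0.8540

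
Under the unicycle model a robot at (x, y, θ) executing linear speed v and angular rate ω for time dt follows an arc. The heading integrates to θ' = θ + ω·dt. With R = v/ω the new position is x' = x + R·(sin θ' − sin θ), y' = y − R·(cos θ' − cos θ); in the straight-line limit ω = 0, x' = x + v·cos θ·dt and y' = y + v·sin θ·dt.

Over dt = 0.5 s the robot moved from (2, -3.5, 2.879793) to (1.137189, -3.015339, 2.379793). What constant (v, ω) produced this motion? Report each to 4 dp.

v = 2.0000, ω = -1.0000

Δθ = 2.379793 − 2.879793 = -0.500000
ω = Δθ/dt = -0.500000/0.5 = -1.0000
R = Δx/(sin θ' − sin θ) = -2.0000
v = R·ω = -2.0000·-1.0000 = 2.0000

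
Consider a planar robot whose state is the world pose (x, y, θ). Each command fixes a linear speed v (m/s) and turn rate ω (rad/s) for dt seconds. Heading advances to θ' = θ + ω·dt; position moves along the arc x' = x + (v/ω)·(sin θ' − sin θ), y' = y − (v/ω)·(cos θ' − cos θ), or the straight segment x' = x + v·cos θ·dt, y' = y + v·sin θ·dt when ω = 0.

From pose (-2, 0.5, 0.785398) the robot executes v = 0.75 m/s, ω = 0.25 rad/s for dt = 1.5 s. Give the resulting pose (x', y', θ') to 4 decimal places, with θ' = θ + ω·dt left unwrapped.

(-1.3704, 1.4244, 1.1604)

θ' = 0.7854 + 0.25·1.5 = 1.1604
R = v/ω = 0.75/0.25 = 3.0000
x' = -2 + 3.0000·(sin 1.1604 − sin 0.7854) = -1.3704
y' = 0.5 − 3.0000·(cos 1.1604 − cos 0.7854) = 1.4244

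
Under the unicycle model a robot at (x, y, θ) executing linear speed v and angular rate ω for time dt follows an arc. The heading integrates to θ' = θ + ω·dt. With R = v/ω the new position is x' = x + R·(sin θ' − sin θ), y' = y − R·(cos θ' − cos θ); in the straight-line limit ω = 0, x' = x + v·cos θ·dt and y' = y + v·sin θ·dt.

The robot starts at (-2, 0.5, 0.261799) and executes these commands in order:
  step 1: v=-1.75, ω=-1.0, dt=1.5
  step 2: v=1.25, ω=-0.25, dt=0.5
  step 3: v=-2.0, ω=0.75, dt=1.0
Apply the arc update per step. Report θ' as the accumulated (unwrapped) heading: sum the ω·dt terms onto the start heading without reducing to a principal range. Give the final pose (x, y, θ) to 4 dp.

step 1: θ'=-1.2382 (R=1.7500) → pose (-4.1070, 1.6190, -1.2382)
step 2: θ'=-1.3632 (R=-5.0000) → pose (-3.9404, 1.0171, -1.3632)
step 3: θ'=-0.6132 (R=-2.6667) → pose (-5.0151, 2.6483, -0.6132)

(-5.0151, 2.6483, -0.6132)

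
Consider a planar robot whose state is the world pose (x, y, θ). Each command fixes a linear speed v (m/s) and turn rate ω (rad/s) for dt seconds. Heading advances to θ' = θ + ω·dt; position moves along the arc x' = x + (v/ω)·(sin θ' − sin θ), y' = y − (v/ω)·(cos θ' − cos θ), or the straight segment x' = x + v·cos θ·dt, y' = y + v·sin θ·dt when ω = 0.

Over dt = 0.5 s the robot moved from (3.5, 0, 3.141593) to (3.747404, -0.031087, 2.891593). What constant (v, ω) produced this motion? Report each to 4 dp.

v = -0.5000, ω = -0.5000

Δθ = 2.891593 − 3.141593 = -0.250000
ω = Δθ/dt = -0.250000/0.5 = -0.5000
R = Δx/(sin θ' − sin θ) = 1.0000
v = R·ω = 1.0000·-0.5000 = -0.5000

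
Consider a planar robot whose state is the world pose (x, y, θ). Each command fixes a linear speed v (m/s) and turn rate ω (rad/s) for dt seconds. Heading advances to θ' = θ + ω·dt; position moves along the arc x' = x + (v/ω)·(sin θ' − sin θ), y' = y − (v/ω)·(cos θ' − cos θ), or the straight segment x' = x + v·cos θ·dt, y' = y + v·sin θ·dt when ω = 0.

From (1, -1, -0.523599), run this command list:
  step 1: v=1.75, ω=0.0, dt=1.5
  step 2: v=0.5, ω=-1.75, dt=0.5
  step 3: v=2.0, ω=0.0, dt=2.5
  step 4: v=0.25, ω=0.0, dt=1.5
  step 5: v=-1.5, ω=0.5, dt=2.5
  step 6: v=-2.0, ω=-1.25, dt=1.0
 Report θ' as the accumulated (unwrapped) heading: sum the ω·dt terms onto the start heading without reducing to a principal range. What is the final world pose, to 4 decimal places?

(0.4820, -4.0454, -1.3986)

step 1: θ'=-0.5236 (straight) → pose (3.2733, -2.3125, -0.5236)
step 2: θ'=-1.3986 (R=-0.2857) → pose (3.4119, -2.5110, -1.3986)
step 3: θ'=-1.3986 (straight) → pose (4.2687, -7.4370, -1.3986)
step 4: θ'=-1.3986 (straight) → pose (4.3329, -7.8065, -1.3986)
step 5: θ'=-0.1486 (R=-3.0000) → pose (1.8215, -5.3536, -0.1486)
step 6: θ'=-1.3986 (R=1.6000) → pose (0.4820, -4.0454, -1.3986)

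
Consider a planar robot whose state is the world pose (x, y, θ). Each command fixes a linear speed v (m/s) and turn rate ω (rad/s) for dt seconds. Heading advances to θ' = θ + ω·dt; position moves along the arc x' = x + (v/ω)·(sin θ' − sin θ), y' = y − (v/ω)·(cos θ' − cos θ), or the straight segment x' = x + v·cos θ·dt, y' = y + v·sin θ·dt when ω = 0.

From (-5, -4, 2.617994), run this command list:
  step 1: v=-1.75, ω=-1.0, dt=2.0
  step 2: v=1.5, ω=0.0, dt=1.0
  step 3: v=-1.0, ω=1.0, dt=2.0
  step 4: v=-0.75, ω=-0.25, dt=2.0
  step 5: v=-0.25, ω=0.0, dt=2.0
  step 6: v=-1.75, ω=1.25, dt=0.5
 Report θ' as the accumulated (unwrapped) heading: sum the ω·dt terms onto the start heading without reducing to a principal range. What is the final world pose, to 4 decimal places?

(-1.5848, -9.7798, 2.7430)

step 1: θ'=0.6180 (R=1.7500) → pose (-4.8610, -6.9419, 0.6180)
step 2: θ'=0.6180 (straight) → pose (-3.6385, -6.0728, 0.6180)
step 3: θ'=2.6180 (R=-1.0000) → pose (-3.5591, -7.7538, 2.6180)
step 4: θ'=2.1180 (R=3.0000) → pose (-2.4971, -8.7910, 2.1180)
step 5: θ'=2.1180 (straight) → pose (-2.2370, -9.2180, 2.1180)
step 6: θ'=2.7430 (R=-1.4000) → pose (-1.5848, -9.7798, 2.7430)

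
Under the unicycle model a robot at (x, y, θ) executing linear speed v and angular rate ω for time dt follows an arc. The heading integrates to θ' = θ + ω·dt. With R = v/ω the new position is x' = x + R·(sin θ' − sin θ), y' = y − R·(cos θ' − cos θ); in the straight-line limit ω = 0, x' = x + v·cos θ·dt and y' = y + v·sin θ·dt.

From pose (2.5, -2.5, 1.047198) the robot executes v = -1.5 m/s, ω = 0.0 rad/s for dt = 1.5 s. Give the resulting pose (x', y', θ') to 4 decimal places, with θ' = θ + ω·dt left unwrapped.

θ' = 1.0472 + 0.0·1.5 = 1.0472
ω = 0 → straight: x' = 2.5 + -1.5·cos(1.0472)·1.5 = 1.3750
y' = -2.5 + -1.5·sin(1.0472)·1.5 = -4.4486

(1.3750, -4.4486, 1.0472)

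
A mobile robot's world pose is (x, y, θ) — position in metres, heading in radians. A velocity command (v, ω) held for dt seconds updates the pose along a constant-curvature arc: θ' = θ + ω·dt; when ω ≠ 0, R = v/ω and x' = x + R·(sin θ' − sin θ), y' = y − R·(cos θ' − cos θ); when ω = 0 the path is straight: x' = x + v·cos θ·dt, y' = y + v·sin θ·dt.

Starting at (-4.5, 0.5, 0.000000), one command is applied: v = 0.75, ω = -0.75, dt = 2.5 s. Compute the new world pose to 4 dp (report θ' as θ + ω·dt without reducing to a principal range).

θ' = 0.0000 + -0.75·2.5 = -1.8750
R = v/ω = 0.75/-0.75 = -1.0000
x' = -4.5 + -1.0000·(sin -1.8750 − sin 0.0000) = -3.5459
y' = 0.5 − -1.0000·(cos -1.8750 − cos 0.0000) = -0.7995

(-3.5459, -0.7995, -1.8750)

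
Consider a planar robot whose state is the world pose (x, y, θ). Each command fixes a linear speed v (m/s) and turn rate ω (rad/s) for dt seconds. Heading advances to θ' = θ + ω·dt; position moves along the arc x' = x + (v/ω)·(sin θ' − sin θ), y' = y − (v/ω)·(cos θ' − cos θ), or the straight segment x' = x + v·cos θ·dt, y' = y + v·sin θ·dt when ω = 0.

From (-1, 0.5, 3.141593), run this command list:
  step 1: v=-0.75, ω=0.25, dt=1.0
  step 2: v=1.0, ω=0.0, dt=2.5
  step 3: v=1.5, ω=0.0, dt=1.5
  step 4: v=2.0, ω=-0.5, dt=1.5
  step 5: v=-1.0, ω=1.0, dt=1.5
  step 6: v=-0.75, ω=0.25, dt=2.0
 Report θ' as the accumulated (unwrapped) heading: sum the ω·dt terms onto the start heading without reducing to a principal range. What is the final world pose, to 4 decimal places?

(-5.9785, 1.5294, 4.6416)

step 1: θ'=3.3916 (R=-3.0000) → pose (-0.2578, 0.5933, 3.3916)
step 2: θ'=3.3916 (straight) → pose (-2.6801, -0.0252, 3.3916)
step 3: θ'=3.3916 (straight) → pose (-4.8601, -0.5819, 3.3916)
step 4: θ'=2.6416 (R=-4.0000) → pose (-7.7674, -0.2166, 2.6416)
step 5: θ'=4.1416 (R=-1.0000) → pose (-6.4465, 0.1207, 4.1416)
step 6: θ'=4.6416 (R=-3.0000) → pose (-5.9785, 1.5294, 4.6416)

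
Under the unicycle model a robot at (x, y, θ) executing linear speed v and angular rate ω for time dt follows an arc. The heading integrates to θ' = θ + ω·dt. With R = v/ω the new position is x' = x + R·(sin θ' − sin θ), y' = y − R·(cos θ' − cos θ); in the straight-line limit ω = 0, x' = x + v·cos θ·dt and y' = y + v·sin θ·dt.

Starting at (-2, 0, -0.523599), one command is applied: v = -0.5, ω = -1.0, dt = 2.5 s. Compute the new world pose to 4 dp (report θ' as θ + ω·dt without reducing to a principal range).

(-1.8089, 0.9295, -3.0236)

θ' = -0.5236 + -1.0·2.5 = -3.0236
R = v/ω = -0.5/-1.0 = 0.5000
x' = -2 + 0.5000·(sin -3.0236 − sin -0.5236) = -1.8089
y' = 0 − 0.5000·(cos -3.0236 − cos -0.5236) = 0.9295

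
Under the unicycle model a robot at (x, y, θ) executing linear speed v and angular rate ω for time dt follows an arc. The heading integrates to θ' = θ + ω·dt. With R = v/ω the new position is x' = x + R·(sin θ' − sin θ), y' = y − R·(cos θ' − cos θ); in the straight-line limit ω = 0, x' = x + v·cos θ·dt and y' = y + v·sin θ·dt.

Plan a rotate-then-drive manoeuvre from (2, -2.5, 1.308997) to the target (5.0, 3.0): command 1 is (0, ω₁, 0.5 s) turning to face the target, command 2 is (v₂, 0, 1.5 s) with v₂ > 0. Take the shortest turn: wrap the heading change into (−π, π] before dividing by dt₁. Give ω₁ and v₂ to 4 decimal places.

heading to target = atan2(3−-2.5, 5−2) = 1.0714
Δθ = wrap(1.0714 − 1.3090) = -0.2375; ω₁ = Δθ/dt₁ = -0.4751
distance = √((5−2)² + (3−-2.5)²) = 6.2650; v₂ = distance/dt₂ = 4.1767

ω₁ = -0.4751, v₂ = 4.1767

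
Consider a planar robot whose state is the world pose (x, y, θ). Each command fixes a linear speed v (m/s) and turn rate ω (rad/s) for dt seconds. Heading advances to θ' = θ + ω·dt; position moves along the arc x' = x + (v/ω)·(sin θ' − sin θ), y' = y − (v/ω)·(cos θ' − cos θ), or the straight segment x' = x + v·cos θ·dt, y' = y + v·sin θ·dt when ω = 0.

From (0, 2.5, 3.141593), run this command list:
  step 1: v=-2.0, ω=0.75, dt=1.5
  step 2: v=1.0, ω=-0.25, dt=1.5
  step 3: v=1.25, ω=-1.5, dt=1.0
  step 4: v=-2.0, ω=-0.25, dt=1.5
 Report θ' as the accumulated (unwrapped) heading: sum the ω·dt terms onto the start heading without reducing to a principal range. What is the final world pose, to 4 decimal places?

(2.1525, 0.4107, 2.0166)

step 1: θ'=4.2666 (R=-2.6667) → pose (2.4060, 4.0169, 4.2666)
step 2: θ'=3.8916 (R=-4.0000) → pose (1.5235, 2.8148, 3.8916)
step 3: θ'=2.3916 (R=-0.8333) → pose (0.3875, 2.8148, 2.3916)
step 4: θ'=2.0166 (R=8.0000) → pose (2.1525, 0.4107, 2.0166)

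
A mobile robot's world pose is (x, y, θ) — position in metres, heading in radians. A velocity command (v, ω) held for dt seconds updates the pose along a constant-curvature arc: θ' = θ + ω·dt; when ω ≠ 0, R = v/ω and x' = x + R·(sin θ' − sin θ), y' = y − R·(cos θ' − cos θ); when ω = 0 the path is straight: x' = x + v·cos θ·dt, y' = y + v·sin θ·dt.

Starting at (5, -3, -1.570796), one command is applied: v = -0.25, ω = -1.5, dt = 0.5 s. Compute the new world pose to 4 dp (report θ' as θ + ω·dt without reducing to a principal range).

θ' = -1.5708 + -1.5·0.5 = -2.3208
R = v/ω = -0.25/-1.5 = 0.1667
x' = 5 + 0.1667·(sin -2.3208 − sin -1.5708) = 5.0447
y' = -3 − 0.1667·(cos -2.3208 − cos -1.5708) = -2.8864

(5.0447, -2.8864, -2.3208)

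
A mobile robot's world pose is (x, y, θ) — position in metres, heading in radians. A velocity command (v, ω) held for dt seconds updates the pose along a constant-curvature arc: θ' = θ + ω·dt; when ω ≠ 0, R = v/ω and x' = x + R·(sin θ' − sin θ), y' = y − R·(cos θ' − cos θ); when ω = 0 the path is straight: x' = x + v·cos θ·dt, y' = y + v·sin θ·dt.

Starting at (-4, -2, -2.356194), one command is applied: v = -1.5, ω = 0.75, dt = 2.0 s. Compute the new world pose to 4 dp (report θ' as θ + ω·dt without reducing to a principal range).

θ' = -2.3562 + 0.75·2.0 = -0.8562
R = v/ω = -1.5/0.75 = -2.0000
x' = -4 + -2.0000·(sin -0.8562 − sin -2.3562) = -3.9035
y' = -2 − -2.0000·(cos -0.8562 − cos -2.3562) = 0.7248

(-3.9035, 0.7248, -0.8562)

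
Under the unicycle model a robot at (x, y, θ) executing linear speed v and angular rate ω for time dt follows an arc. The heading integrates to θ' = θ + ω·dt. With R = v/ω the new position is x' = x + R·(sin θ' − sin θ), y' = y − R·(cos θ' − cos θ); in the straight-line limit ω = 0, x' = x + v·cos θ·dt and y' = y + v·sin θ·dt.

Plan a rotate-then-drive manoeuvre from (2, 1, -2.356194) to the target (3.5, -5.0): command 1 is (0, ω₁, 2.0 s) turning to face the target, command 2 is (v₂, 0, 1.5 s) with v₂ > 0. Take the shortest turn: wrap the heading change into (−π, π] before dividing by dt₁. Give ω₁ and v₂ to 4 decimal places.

heading to target = atan2(-5−1, 3.5−2) = -1.3258
Δθ = wrap(-1.3258 − -2.3562) = 1.0304; ω₁ = Δθ/dt₁ = 0.5152
distance = √((3.5−2)² + (-5−1)²) = 6.1847; v₂ = distance/dt₂ = 4.1231

ω₁ = 0.5152, v₂ = 4.1231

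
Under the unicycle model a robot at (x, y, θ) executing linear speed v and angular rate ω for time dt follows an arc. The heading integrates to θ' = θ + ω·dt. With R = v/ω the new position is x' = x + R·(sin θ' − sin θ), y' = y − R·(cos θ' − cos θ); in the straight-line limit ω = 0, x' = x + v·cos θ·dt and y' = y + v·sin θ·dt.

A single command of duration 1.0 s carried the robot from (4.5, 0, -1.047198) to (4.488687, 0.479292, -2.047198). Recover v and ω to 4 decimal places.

Δθ = -2.047198 − -1.047198 = -1.000000
ω = Δθ/dt = -1.000000/1.0 = -1.0000
R = −Δy/(cos θ' − cos θ) = 0.5000
v = R·ω = 0.5000·-1.0000 = -0.5000

v = -0.5000, ω = -1.0000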